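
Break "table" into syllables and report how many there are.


Word: "table"
Syllable breakdown: ta-ble
Counting: 2 parts
= 2 syllables


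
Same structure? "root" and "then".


Pattern of "root": [0, 1, 1, 2]
Pattern of "then": [0, 1, 2, 3]
Patterns do not match
Same pattern = No


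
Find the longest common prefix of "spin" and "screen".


Word 1: "spin"
Word 2: "screen"
Comparing from start:
  Pos 0: 's' == 's'
  Pos 1: 'p' != 'c' (stop)
LCP = "s" (length 1)


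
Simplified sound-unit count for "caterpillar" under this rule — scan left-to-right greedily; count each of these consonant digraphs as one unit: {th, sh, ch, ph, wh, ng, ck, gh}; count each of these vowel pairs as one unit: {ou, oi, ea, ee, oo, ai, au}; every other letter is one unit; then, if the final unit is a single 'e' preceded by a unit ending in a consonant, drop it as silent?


Word: "caterpillar" (11 letters)
Left-to-right scan:
  1. 'c' (letter)
  2. 'a' (letter)
  3. 't' (letter)
  4. 'e' (letter)
  5. 'r' (letter)
  6. 'p' (letter)
  7. 'i' (letter)
  8. 'l' (letter)
  9. 'l' (letter)
  10. 'a' (letter)
  11. 'r' (letter)
Units from scan: 11
Sound units = 11 units


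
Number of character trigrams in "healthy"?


Word: "healthy" (length 7)
Number of 3-grams = length - 3 + 1 = 7 - 3 + 1
= 5


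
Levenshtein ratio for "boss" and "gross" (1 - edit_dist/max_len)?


Word 1: "boss" (length 4)
Word 2: "gross" (length 5)
One optimal edit sequence:
  1. insert 'g'  (+1)
  2. substitute 'b' -> 'r'  (+1)
  3. keep 'o'
  4. keep 's'
  5. keep 's'
Edit distance = 2
Max length = max(4, 5) = 5
Similarity = 1 - 2/5
= 0.6000


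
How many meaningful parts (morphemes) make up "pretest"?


Word: "pretest"
Morphemes: pre- + test
Each morpheme carries meaning
= 2 morphemes


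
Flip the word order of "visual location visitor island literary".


Original: "visual location visitor island literary"
Words (1..n): visual | location | visitor | island | literary
Reversed (n..1): literary | island | visitor | location | visual
Result = "literary island visitor location visual"


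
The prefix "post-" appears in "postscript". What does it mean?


Prefix: post-
As in: postscript -> post- + script
Meaning = after


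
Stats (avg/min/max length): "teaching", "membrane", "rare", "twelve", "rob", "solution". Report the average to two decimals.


Lengths: "teaching"=8, "membrane"=8, "rare"=4, "twelve"=6, "rob"=3, "solution"=8
Sum = 37, Count = 6
Average = 37/6 = 6.17
= avg=6.17, min=3, max=8


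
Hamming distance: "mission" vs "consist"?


Comparing character by character (same length = 7):
  Pos 0: 'm' vs 'c' !=
  Pos 1: 'i' vs 'o' !=
  Pos 2: 's' vs 'n' !=
  Pos 3: 's' vs 's' =
  Pos 4: 'i' vs 'i' =
  Pos 5: 'o' vs 's' !=
  Pos 6: 'n' vs 't' !=
Hamming distance = 5


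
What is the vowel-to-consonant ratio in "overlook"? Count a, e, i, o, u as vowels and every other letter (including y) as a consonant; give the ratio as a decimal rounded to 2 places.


Word: "overlook"
Vowels (a,e,i,o,u): 4
Consonants: 4
Ratio = 4/4
= 1.00


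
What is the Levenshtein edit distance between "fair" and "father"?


Word 1: "fair" (length 4)
Word 2: "father" (length 6)
One optimal edit sequence (insert/delete/substitute each cost 1):
  1. keep 'f'
  2. keep 'a'
  3. insert 't'  (+1)
  4. insert 'h'  (+1)
  5. substitute 'i' -> 'e'  (+1)
  6. keep 'r'
Total edit operations: 3
Edit distance = 3


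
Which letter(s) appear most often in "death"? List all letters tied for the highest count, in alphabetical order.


Word: "death"
Letter counts:
  'a': 1
  'd': 1
  'e': 1
  'h': 1
  't': 1
Maximum count = 1
Most frequent = 'a', 'd', 'e', 'h', 't' (1 time each)


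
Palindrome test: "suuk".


Word: "suuk"
Reversed: "kuus"
Forward == Backward? suuk != kuus
Palindrome = No


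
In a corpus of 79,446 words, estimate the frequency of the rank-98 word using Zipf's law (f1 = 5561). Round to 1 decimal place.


Zipf's law: f(r) = f(1) / r
f(1) = 5561
f(98) = 5561 / 98
= 56.7 occurrences


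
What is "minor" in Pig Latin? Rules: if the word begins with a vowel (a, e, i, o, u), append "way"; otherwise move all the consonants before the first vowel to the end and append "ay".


Word: "minor"
Starts with consonant(s) → move to end, add 'ay'
Consonant cluster: "m"
Pig Latin = "inormay"


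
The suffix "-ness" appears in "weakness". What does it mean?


Suffix: -ness
Example: weakness = weak + -ness
Meaning = state of being


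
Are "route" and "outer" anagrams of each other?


Word 1: "route" → sorted: eortu
Word 2: "outer" → sorted: eortu
Same letters? eortu == eortu
Anagram = Yes


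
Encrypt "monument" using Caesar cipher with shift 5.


Word: "monument"
Shift: 5
Each letter → (letter + shift) mod 26:
  'm' (12) + 5 = 17 → 'r'
  'o' (14) + 5 = 19 → 't'
  'n' (13) + 5 = 18 → 's'
  'u' (20) + 5 = 25 → 'z'
  'm' (12) + 5 = 17 → 'r'
  'e' (4) + 5 = 9 → 'j'
  'n' (13) + 5 = 18 → 's'
  't' (19) + 5 = 24 → 'y'
Result = "rtszrjsy"


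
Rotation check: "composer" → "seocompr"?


Word: "composer", Candidate: "seocompr"
Method: check if candidate is substring of word+word
"composercomposer" contains "seocompr"? No
Is rotation = No


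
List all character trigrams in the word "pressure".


Word: "pressure" (length 8)
Number of trigrams = 8 - 3 + 1 = 6
  Position 0: "pre"
  Position 1: "res"
  Position 2: "ess"
  Position 3: "ssu"
  Position 4: "sur"
  Position 5: "ure"
Trigrams = "pre", "res", "ess", "ssu", "sur", "ure"


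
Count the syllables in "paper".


Word: "paper"
Syllable breakdown: pa / per
Counting: 2 parts
= 2 syllables


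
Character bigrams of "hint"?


Word: "hint" (length 4)
Number of bigrams = 4 - 2 + 1 = 3
  Position 0: "hi"
  Position 1: "in"
  Position 2: "nt"
Bigrams = "hi", "in", "nt"


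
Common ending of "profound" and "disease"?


Word 1: "profound"
Word 2: "disease"
Comparing from end:
  Pos -1: 'd' != 'e' (stop)
LCS = "" (length 0)


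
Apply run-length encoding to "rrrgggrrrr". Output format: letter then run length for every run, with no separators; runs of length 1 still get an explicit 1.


String: "rrrgggrrrr"
Scanning for consecutive runs:
  'r' x 3
  'g' x 3
  'r' x 4
RLE = "r3g3r4"


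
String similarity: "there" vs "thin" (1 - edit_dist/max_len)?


Word 1: "there" (length 5)
Word 2: "thin" (length 4)
One optimal edit sequence:
  1. keep 't'
  2. keep 'h'
  3. delete 'e'  (+1)
  4. substitute 'r' -> 'i'  (+1)
  5. substitute 'e' -> 'n'  (+1)
Edit distance = 3
Max length = max(5, 4) = 5
Similarity = 1 - 3/5
= 0.4000


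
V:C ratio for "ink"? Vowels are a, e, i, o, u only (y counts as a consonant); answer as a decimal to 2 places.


Word: "ink"
Vowels (a,e,i,o,u): 1
Consonants: 2
Ratio = 1/2
= 0.50


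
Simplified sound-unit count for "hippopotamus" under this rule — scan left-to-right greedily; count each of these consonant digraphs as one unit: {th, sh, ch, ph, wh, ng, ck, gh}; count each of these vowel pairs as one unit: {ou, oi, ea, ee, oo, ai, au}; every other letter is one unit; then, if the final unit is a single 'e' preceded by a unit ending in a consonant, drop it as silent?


Word: "hippopotamus" (12 letters)
Left-to-right scan:
  1. 'h' (letter)
  2. 'i' (letter)
  3. 'p' (letter)
  4. 'p' (letter)
  5. 'o' (letter)
  6. 'p' (letter)
  7. 'o' (letter)
  8. 't' (letter)
  9. 'a' (letter)
  10. 'm' (letter)
  11. 'u' (letter)
  12. 's' (letter)
Units from scan: 12
Sound units = 12 units


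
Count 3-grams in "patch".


Word: "patch" (length 5)
Number of 3-grams = length - 3 + 1 = 5 - 3 + 1
= 3


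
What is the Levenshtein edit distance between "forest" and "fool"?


Word 1: "forest" (length 6)
Word 2: "fool" (length 4)
One optimal edit sequence (insert/delete/substitute each cost 1):
  1. keep 'f'
  2. keep 'o'
  3. delete 'r'  (+1)
  4. delete 'e'  (+1)
  5. substitute 's' -> 'o'  (+1)
  6. substitute 't' -> 'l'  (+1)
Total edit operations: 4
Edit distance = 4


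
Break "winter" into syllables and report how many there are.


Word: "winter"
Syllable breakdown: win / ter
Counting: 2 parts
= 2 syllables


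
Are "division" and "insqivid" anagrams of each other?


Word 1: "division" → sorted: diiinosv
Word 2: "insqivid" → sorted: diiinqsv
Same letters? diiinosv != diiinqsv
Anagram = No


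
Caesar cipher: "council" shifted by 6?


Word: "council"
Shift: 6
Each letter → (letter + shift) mod 26:
  'c' (2) + 6 = 8 → 'i'
  'o' (14) + 6 = 20 → 'u'
  'u' (20) + 6 = 0 → 'a'
  'n' (13) + 6 = 19 → 't'
  'c' (2) + 6 = 8 → 'i'
  'i' (8) + 6 = 14 → 'o'
  'l' (11) + 6 = 17 → 'r'
Result = "iuatior"


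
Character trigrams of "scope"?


Word: "scope" (length 5)
Number of trigrams = 5 - 3 + 1 = 3
  Position 0: "sco"
  Position 1: "cop"
  Position 2: "ope"
Trigrams = "sco", "cop", "ope"


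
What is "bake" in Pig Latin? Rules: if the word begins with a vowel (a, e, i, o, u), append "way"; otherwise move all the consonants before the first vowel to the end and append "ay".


Word: "bake"
Starts with consonant(s) → move to end, add 'ay'
Consonant cluster: "b"
Pig Latin = "akebay"


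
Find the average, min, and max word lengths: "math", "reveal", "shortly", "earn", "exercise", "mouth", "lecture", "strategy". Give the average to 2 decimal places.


Lengths: "math"=4, "reveal"=6, "shortly"=7, "earn"=4, "exercise"=8, "mouth"=5, "lecture"=7, "strategy"=8
Sum = 49, Count = 8
Average = 49/8 = 6.13
= avg=6.13, min=4, max=8


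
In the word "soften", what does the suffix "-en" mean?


Suffix: -en
Example: soften = soft + -en
Meaning = to make / become


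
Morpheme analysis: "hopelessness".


Word: "hopelessness"
Morphemes: hope / -less / -ness
Each morpheme carries meaning
= 3 morphemes


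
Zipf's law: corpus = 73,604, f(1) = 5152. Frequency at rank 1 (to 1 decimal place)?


Zipf's law: f(r) = f(1) / r
f(1) = 5152
f(1) = 5152 / 1
= 5152.0 occurrences


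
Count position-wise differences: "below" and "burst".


Comparing character by character (same length = 5):
  Pos 0: 'b' vs 'b' =
  Pos 1: 'e' vs 'u' !=
  Pos 2: 'l' vs 'r' !=
  Pos 3: 'o' vs 's' !=
  Pos 4: 'w' vs 't' !=
Hamming distance = 4


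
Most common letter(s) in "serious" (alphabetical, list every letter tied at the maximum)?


Word: "serious"
Letter counts:
  'e': 1
  'i': 1
  'o': 1
  'r': 1
  's': 2
  'u': 1
Maximum count = 2
Most frequent = 's' (2 times each)


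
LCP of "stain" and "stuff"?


Word 1: "stain"
Word 2: "stuff"
Comparing from start:
  Pos 0: 's' == 's'
  Pos 1: 't' == 't'
  Pos 2: 'a' != 'u' (stop)
LCP = "st" (length 2)


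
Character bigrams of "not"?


Word: "not" (length 3)
Number of bigrams = 3 - 2 + 1 = 2
  Position 0: "no"
  Position 1: "ot"
Bigrams = "no", "ot"


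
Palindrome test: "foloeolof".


Word: "foloeolof"
Reversed: "foloeolof"
Forward == Backward? foloeolof == foloeolof
Palindrome = Yes


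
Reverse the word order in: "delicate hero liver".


Original: "delicate hero liver"
Words (1..n): delicate | hero | liver
Reversed (n..1): liver | hero | delicate
Result = "liver hero delicate"


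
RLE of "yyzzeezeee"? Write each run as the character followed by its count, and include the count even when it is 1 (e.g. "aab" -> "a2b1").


String: "yyzzeezeee"
Scanning for consecutive runs:
  'y' x 2
  'z' x 2
  'e' x 2
  'z' x 1
  'e' x 3
RLE = "y2z2e2z1e3"


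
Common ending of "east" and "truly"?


Word 1: "east"
Word 2: "truly"
Comparing from end:
  Pos -1: 't' != 'y' (stop)
LCS = "" (length 0)


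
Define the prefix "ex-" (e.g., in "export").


Prefix: ex-
As in: export -> ex- + port
Meaning = out / former


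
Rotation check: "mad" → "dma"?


Word: "mad", Candidate: "dma"
Method: check if candidate is substring of word+word
"madmad" contains "dma"? Yes
Is rotation = Yes


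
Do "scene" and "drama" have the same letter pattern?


Pattern of "scene": [0, 1, 2, 3, 2]
Pattern of "drama": [0, 1, 2, 3, 2]
Patterns match
Same pattern = Yes


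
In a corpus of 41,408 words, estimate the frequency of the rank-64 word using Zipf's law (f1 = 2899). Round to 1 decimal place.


Zipf's law: f(r) = f(1) / r
f(1) = 2899
f(64) = 2899 / 64
= 45.3 occurrences


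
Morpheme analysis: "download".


Word: "download"
Morphemes: down- | load
Each morpheme carries meaning
= 2 morphemes


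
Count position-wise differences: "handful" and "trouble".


Comparing character by character (same length = 7):
  Pos 0: 'h' vs 't' !=
  Pos 1: 'a' vs 'r' !=
  Pos 2: 'n' vs 'o' !=
  Pos 3: 'd' vs 'u' !=
  Pos 4: 'f' vs 'b' !=
  Pos 5: 'u' vs 'l' !=
  Pos 6: 'l' vs 'e' !=
Hamming distance = 7


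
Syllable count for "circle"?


Word: "circle"
Syllable breakdown: cir-cle
Counting: 2 parts
= 2 syllables


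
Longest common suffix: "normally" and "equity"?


Word 1: "normally"
Word 2: "equity"
Comparing from end:
  Pos -1: 'y' == 'y'
  Pos -2: 'l' != 't' (stop)
LCS = "y" (length 1)


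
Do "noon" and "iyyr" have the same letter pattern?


Pattern of "noon": [0, 1, 1, 0]
Pattern of "iyyr": [0, 1, 1, 2]
Patterns do not match
Same pattern = No


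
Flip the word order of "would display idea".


Original: "would display idea"
Words (1..n): would | display | idea
Reversed (n..1): idea | display | would
Result = "idea display would"


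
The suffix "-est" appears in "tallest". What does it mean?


Suffix: -est
Example: tallest = tall + -est
Meaning = most


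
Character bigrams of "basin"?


Word: "basin" (length 5)
Number of bigrams = 5 - 2 + 1 = 4
  Position 0: "ba"
  Position 1: "as"
  Position 2: "si"
  Position 3: "in"
Bigrams = "ba", "as", "si", "in"


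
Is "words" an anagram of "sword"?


Word 1: "sword" → sorted: dorsw
Word 2: "words" → sorted: dorsw
Same letters? dorsw == dorsw
Anagram = Yes


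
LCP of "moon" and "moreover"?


Word 1: "moon"
Word 2: "moreover"
Comparing from start:
  Pos 0: 'm' == 'm'
  Pos 1: 'o' == 'o'
  Pos 2: 'o' != 'r' (stop)
LCP = "mo" (length 2)


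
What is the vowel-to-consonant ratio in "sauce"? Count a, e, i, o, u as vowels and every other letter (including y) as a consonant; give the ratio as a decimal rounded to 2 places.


Word: "sauce"
Vowels (a,e,i,o,u): 3
Consonants: 2
Ratio = 3/2
= 1.50


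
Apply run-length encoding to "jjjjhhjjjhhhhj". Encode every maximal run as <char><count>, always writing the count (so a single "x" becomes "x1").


String: "jjjjhhjjjhhhhj"
Scanning for consecutive runs:
  'j' x 4
  'h' x 2
  'j' x 3
  'h' x 4
  'j' x 1
RLE = "j4h2j3h4j1"


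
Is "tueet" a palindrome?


Word: "tueet"
Reversed: "teeut"
Forward == Backward? tueet != teeut
Palindrome = No


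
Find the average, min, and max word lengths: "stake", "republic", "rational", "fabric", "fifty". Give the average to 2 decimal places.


Lengths: "stake"=5, "republic"=8, "rational"=8, "fabric"=6, "fifty"=5
Sum = 32, Count = 5
Average = 32/5 = 6.40
= avg=6.40, min=5, max=8


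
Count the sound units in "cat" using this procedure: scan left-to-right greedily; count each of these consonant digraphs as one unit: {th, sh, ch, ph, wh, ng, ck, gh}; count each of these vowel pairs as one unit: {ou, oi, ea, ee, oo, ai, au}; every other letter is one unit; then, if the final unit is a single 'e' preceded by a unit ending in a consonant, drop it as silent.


Word: "cat" (3 letters)
Left-to-right scan:
  (1) 'c' (letter)
  (2) 'a' (letter)
  (3) 't' (letter)
Units from scan: 3
Sound units = 3 units


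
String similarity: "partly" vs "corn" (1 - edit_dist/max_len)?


Word 1: "partly" (length 6)
Word 2: "corn" (length 4)
One optimal edit sequence:
  1. substitute 'p' -> 'c'  (+1)
  2. substitute 'a' -> 'o'  (+1)
  3. keep 'r'
  4. delete 't'  (+1)
  5. delete 'l'  (+1)
  6. substitute 'y' -> 'n'  (+1)
Edit distance = 5
Max length = max(6, 4) = 6
Similarity = 1 - 5/6
= 0.1667


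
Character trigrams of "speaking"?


Word: "speaking" (length 8)
Number of trigrams = 8 - 3 + 1 = 6
  Position 0: "spe"
  Position 1: "pea"
  Position 2: "eak"
  Position 3: "aki"
  Position 4: "kin"
  Position 5: "ing"
Trigrams = "spe", "pea", "eak", "aki", "kin", "ing"


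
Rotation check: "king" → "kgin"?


Word: "king", Candidate: "kgin"
Method: check if candidate is substring of word+word
"kingking" contains "kgin"? No
Is rotation = No


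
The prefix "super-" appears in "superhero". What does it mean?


Prefix: super-
Example: superhero = super- + hero
Meaning = above / beyond


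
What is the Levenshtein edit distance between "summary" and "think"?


Word 1: "summary" (length 7)
Word 2: "think" (length 5)
One optimal edit sequence (insert/delete/substitute each cost 1):
  1. delete 's'  (+1)
  2. delete 'u'  (+1)
  3. substitute 'm' -> 't'  (+1)
  4. substitute 'm' -> 'h'  (+1)
  5. substitute 'a' -> 'i'  (+1)
  6. substitute 'r' -> 'n'  (+1)
  7. substitute 'y' -> 'k'  (+1)
Total edit operations: 7
Edit distance = 7


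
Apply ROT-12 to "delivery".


Word: "delivery"
Shift: 12
Each letter → (letter + shift) mod 26:
  'd' (3) + 12 = 15 → 'p'
  'e' (4) + 12 = 16 → 'q'
  'l' (11) + 12 = 23 → 'x'
  'i' (8) + 12 = 20 → 'u'
  'v' (21) + 12 = 7 → 'h'
  'e' (4) + 12 = 16 → 'q'
  'r' (17) + 12 = 3 → 'd'
  'y' (24) + 12 = 10 → 'k'
Result = "pqxuhqdk"


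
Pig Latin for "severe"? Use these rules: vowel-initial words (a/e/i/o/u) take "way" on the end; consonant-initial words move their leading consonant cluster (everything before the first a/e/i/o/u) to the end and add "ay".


Word: "severe"
Starts with consonant(s) → move to end, add 'ay'
Consonant cluster: "s"
Pig Latin = "everesay"


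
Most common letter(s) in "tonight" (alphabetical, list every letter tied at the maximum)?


Word: "tonight"
Letter counts:
  'g': 1
  'h': 1
  'i': 1
  'n': 1
  'o': 1
  't': 2
Maximum count = 2
Most frequent = 't' (2 times each)


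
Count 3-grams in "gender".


Word: "gender" (length 6)
Number of 3-grams = length - 3 + 1 = 6 - 3 + 1
= 4


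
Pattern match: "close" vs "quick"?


Pattern of "close": [0, 1, 2, 3, 4]
Pattern of "quick": [0, 1, 2, 3, 4]
Patterns match
Same pattern = Yes


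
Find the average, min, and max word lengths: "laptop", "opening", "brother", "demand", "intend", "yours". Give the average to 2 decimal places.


Lengths: "laptop"=6, "opening"=7, "brother"=7, "demand"=6, "intend"=6, "yours"=5
Sum = 37, Count = 6
Average = 37/6 = 6.17
= avg=6.17, min=5, max=7


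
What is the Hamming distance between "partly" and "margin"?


Comparing character by character (same length = 6):
  Pos 0: 'p' vs 'm' !=
  Pos 1: 'a' vs 'a' =
  Pos 2: 'r' vs 'r' =
  Pos 3: 't' vs 'g' !=
  Pos 4: 'l' vs 'i' !=
  Pos 5: 'y' vs 'n' !=
Hamming distance = 4


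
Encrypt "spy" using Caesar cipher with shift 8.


Word: "spy"
Shift: 8
Each letter → (letter + shift) mod 26:
  's' (18) + 8 = 0 → 'a'
  'p' (15) + 8 = 23 → 'x'
  'y' (24) + 8 = 6 → 'g'
Result = "axg"


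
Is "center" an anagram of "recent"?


Word 1: "recent" → sorted: ceenrt
Word 2: "center" → sorted: ceenrt
Same letters? ceenrt == ceenrt
Anagram = Yes


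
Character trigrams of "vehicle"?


Word: "vehicle" (length 7)
Number of trigrams = 7 - 3 + 1 = 5
  Position 0: "veh"
  Position 1: "ehi"
  Position 2: "hic"
  Position 3: "icl"
  Position 4: "cle"
Trigrams = "veh", "ehi", "hic", "icl", "cle"


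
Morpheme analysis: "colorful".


Word: "colorful"
Morphemes: color + -ful
Each morpheme carries meaning
= 2 morphemes


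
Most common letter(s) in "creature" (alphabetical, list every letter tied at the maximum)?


Word: "creature"
Letter counts:
  'a': 1
  'c': 1
  'e': 2
  'r': 2
  't': 1
  'u': 1
Maximum count = 2
Most frequent = 'e', 'r' (2 times each)


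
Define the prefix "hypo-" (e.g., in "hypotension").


Prefix: hypo-
Example: hypotension (hypo- + tension)
Meaning = under / below normal


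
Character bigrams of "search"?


Word: "search" (length 6)
Number of bigrams = 6 - 2 + 1 = 5
  Position 0: "se"
  Position 1: "ea"
  Position 2: "ar"
  Position 3: "rc"
  Position 4: "ch"
Bigrams = "se", "ea", "ar", "rc", "ch"


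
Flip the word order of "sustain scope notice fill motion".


Original: "sustain scope notice fill motion"
Words (1..n): sustain | scope | notice | fill | motion
Reversed (n..1): motion | fill | notice | scope | sustain
Result = "motion fill notice scope sustain"


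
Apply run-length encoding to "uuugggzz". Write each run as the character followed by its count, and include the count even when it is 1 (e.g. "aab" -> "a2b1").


String: "uuugggzz"
Scanning for consecutive runs:
  'u' x 3
  'g' x 3
  'z' x 2
RLE = "u3g3z2"


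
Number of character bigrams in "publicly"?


Word: "publicly" (length 8)
Number of 2-grams = length - 2 + 1 = 8 - 2 + 1
= 7


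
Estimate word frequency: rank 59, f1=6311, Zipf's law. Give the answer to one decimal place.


Zipf's law: f(r) = f(1) / r
f(1) = 6311
f(59) = 6311 / 59
= 107.0 occurrences


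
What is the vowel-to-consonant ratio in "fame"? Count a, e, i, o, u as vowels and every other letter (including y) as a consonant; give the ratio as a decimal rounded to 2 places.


Word: "fame"
Vowels (a,e,i,o,u): 2
Consonants: 2
Ratio = 2/2
= 1.00


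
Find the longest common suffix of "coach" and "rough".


Word 1: "coach"
Word 2: "rough"
Comparing from end:
  Pos -1: 'h' == 'h'
  Pos -2: 'c' != 'g' (stop)
LCS = "h" (length 1)


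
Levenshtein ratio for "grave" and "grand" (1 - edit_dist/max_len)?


Word 1: "grave" (length 5)
Word 2: "grand" (length 5)
One optimal edit sequence:
  1. keep 'g'
  2. keep 'r'
  3. keep 'a'
  4. substitute 'v' -> 'n'  (+1)
  5. substitute 'e' -> 'd'  (+1)
Edit distance = 2
Max length = max(5, 5) = 5
Similarity = 1 - 2/5
= 0.6000


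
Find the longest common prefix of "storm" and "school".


Word 1: "storm"
Word 2: "school"
Comparing from start:
  Pos 0: 's' == 's'
  Pos 1: 't' != 'c' (stop)
LCP = "s" (length 1)


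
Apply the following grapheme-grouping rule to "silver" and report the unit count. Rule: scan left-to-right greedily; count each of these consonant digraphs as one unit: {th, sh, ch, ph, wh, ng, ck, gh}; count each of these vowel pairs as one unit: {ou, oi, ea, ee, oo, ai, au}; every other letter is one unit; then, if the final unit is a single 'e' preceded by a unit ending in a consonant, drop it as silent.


Word: "silver" (6 letters)
Left-to-right scan:
  1. 's' (letter)
  2. 'i' (letter)
  3. 'l' (letter)
  4. 'v' (letter)
  5. 'e' (letter)
  6. 'r' (letter)
Units from scan: 6
Sound units = 6 units


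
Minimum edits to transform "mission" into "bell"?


Word 1: "mission" (length 7)
Word 2: "bell" (length 4)
One optimal edit sequence (insert/delete/substitute each cost 1):
  1. delete 'm'  (+1)
  2. delete 'i'  (+1)
  3. delete 's'  (+1)
  4. substitute 's' -> 'b'  (+1)
  5. substitute 'i' -> 'e'  (+1)
  6. substitute 'o' -> 'l'  (+1)
  7. substitute 'n' -> 'l'  (+1)
Total edit operations: 7
Edit distance = 7


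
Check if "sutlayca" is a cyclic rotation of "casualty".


Word: "casualty", Candidate: "sutlayca"
Method: check if candidate is substring of word+word
"casualtycasualty" contains "sutlayca"? No
Is rotation = No


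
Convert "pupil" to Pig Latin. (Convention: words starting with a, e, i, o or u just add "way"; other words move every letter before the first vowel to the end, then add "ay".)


Word: "pupil"
Starts with consonant(s) → move to end, add 'ay'
Consonant cluster: "p"
Pig Latin = "upilpay"


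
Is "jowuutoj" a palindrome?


Word: "jowuutoj"
Reversed: "jotuuwoj"
Forward == Backward? jowuutoj != jotuuwoj
Palindrome = No


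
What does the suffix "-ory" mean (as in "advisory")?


Suffix: -ory
Example: advisory = advise + -ory, with a spelling change
Meaning = relating to / place for


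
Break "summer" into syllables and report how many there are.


Word: "summer"
Syllable breakdown: sum-mer
Counting: 2 parts
= 2 syllables


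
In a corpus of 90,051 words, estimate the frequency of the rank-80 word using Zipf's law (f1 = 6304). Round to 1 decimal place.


Zipf's law: f(r) = f(1) / r
f(1) = 6304
f(80) = 6304 / 80
= 78.8 occurrences


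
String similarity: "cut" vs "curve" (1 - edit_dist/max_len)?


Word 1: "cut" (length 3)
Word 2: "curve" (length 5)
One optimal edit sequence:
  1. keep 'c'
  2. keep 'u'
  3. insert 'r'  (+1)
  4. insert 'v'  (+1)
  5. substitute 't' -> 'e'  (+1)
Edit distance = 3
Max length = max(3, 5) = 5
Similarity = 1 - 3/5
= 0.4000


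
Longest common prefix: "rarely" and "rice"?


Word 1: "rarely"
Word 2: "rice"
Comparing from start:
  Pos 0: 'r' == 'r'
  Pos 1: 'a' != 'i' (stop)
LCP = "r" (length 1)


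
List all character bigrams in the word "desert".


Word: "desert" (length 6)
Number of bigrams = 6 - 2 + 1 = 5
  Position 0: "de"
  Position 1: "es"
  Position 2: "se"
  Position 3: "er"
  Position 4: "rt"
Bigrams = "de", "es", "se", "er", "rt"


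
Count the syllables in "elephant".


Word: "elephant"
Syllable breakdown: el / e / phant
Counting: 3 parts
= 3 syllables


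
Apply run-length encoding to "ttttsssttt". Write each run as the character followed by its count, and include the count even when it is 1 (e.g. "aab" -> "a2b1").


String: "ttttsssttt"
Scanning for consecutive runs:
  't' x 4
  's' x 3
  't' x 3
RLE = "t4s3t3"


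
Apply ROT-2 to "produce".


Word: "produce"
Shift: 2
Each letter → (letter + shift) mod 26:
  'p' (15) + 2 = 17 → 'r'
  'r' (17) + 2 = 19 → 't'
  'o' (14) + 2 = 16 → 'q'
  'd' (3) + 2 = 5 → 'f'
  'u' (20) + 2 = 22 → 'w'
  'c' (2) + 2 = 4 → 'e'
  'e' (4) + 2 = 6 → 'g'
Result = "rtqfweg"


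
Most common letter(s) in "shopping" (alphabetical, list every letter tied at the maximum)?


Word: "shopping"
Letter counts:
  'g': 1
  'h': 1
  'i': 1
  'n': 1
  'o': 1
  'p': 2
  's': 1
Maximum count = 2
Most frequent = 'p' (2 times each)


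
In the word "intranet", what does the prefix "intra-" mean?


Prefix: intra-
Example: intranet = intra- + net
Meaning = within


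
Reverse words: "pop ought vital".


Original: "pop ought vital"
Words (1..n): pop | ought | vital
Reversed (n..1): vital | ought | pop
Result = "vital ought pop"


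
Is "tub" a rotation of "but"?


Word: "but", Candidate: "tub"
Method: check if candidate is substring of word+word
"butbut" contains "tub"? No
Is rotation = No


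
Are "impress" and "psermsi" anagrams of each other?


Word 1: "impress" → sorted: eimprss
Word 2: "psermsi" → sorted: eimprss
Same letters? eimprss == eimprss
Anagram = Yes


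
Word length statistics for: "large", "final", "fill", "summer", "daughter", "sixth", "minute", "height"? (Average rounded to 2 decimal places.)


Lengths: "large"=5, "final"=5, "fill"=4, "summer"=6, "daughter"=8, "sixth"=5, "minute"=6, "height"=6
Sum = 45, Count = 8
Average = 45/8 = 5.63
= avg=5.63, min=4, max=8


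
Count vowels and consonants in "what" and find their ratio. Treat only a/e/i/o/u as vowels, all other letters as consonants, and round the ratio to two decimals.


Word: "what"
Vowels (a,e,i,o,u): 1
Consonants: 3
Ratio = 1/3
= 0.33


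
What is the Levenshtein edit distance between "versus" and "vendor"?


Word 1: "versus" (length 6)
Word 2: "vendor" (length 6)
One optimal edit sequence (insert/delete/substitute each cost 1):
  1. keep 'v'
  2. keep 'e'
  3. substitute 'r' -> 'n'  (+1)
  4. substitute 's' -> 'd'  (+1)
  5. substitute 'u' -> 'o'  (+1)
  6. substitute 's' -> 'r'  (+1)
Total edit operations: 4
Edit distance = 4


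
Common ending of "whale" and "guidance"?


Word 1: "whale"
Word 2: "guidance"
Comparing from end:
  Pos -1: 'e' == 'e'
  Pos -2: 'l' != 'c' (stop)
LCS = "e" (length 1)


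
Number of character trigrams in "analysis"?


Word: "analysis" (length 8)
Number of 3-grams = length - 3 + 1 = 8 - 3 + 1
= 6


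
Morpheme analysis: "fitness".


Word: "fitness"
Morphemes: fit + -ness
Each morpheme carries meaning
= 2 morphemes


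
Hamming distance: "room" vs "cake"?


Comparing character by character (same length = 4):
  Pos 0: 'r' vs 'c' !=
  Pos 1: 'o' vs 'a' !=
  Pos 2: 'o' vs 'k' !=
  Pos 3: 'm' vs 'e' !=
Hamming distance = 4


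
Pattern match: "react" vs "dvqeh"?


Pattern of "react": [0, 1, 2, 3, 4]
Pattern of "dvqeh": [0, 1, 2, 3, 4]
Patterns match
Same pattern = Yes


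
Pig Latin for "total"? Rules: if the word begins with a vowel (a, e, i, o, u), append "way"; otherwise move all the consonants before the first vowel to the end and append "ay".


Word: "total"
Starts with consonant(s) → move to end, add 'ay'
Consonant cluster: "t"
Pig Latin = "otaltay"


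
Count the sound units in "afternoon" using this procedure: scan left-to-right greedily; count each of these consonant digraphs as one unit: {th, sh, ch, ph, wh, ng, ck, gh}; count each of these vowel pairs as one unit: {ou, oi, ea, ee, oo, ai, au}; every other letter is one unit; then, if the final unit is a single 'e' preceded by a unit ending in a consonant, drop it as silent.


Word: "afternoon" (9 letters)
Left-to-right scan:
  (1) 'a' (letter)
  (2) 'f' (letter)
  (3) 't' (letter)
  (4) 'e' (letter)
  (5) 'r' (letter)
  (6) 'n' (letter)
  (7) 'oo' (vowel-pair)
  (8) 'n' (letter)
Units from scan: 8
Sound units = 8 units


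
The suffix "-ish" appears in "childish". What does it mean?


Suffix: -ish
Example: childish (child + -ish)
Meaning = somewhat / having the qualities of


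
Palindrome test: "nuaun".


Word: "nuaun"
Reversed: "nuaun"
Forward == Backward? nuaun == nuaun
Palindrome = Yes


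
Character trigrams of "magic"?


Word: "magic" (length 5)
Number of trigrams = 5 - 3 + 1 = 3
  Position 0: "mag"
  Position 1: "agi"
  Position 2: "gic"
Trigrams = "mag", "agi", "gic"


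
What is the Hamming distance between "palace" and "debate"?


Comparing character by character (same length = 6):
  Pos 0: 'p' vs 'd' !=
  Pos 1: 'a' vs 'e' !=
  Pos 2: 'l' vs 'b' !=
  Pos 3: 'a' vs 'a' =
  Pos 4: 'c' vs 't' !=
  Pos 5: 'e' vs 'e' =
Hamming distance = 4


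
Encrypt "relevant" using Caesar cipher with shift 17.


Word: "relevant"
Shift: 17
Each letter → (letter + shift) mod 26:
  'r' (17) + 17 = 8 → 'i'
  'e' (4) + 17 = 21 → 'v'
  'l' (11) + 17 = 2 → 'c'
  'e' (4) + 17 = 21 → 'v'
  'v' (21) + 17 = 12 → 'm'
  'a' (0) + 17 = 17 → 'r'
  'n' (13) + 17 = 4 → 'e'
  't' (19) + 17 = 10 → 'k'
Result = "ivcvmrek"


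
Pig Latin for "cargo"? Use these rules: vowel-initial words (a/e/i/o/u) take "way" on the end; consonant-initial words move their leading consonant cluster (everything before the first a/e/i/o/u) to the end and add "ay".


Word: "cargo"
Starts with consonant(s) → move to end, add 'ay'
Consonant cluster: "c"
Pig Latin = "argocay"


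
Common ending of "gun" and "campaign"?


Word 1: "gun"
Word 2: "campaign"
Comparing from end:
  Pos -1: 'n' == 'n'
  Pos -2: 'u' != 'g' (stop)
LCS = "n" (length 1)


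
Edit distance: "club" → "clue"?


Word 1: "club" (length 4)
Word 2: "clue" (length 4)
One optimal edit sequence (insert/delete/substitute each cost 1):
  1. keep 'c'
  2. keep 'l'
  3. keep 'u'
  4. substitute 'b' -> 'e'  (+1)
Total edit operations: 1
Edit distance = 1


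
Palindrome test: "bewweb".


Word: "bewweb"
Reversed: "bewweb"
Forward == Backward? bewweb == bewweb
Palindrome = Yes


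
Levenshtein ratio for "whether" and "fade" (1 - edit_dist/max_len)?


Word 1: "whether" (length 7)
Word 2: "fade" (length 4)
One optimal edit sequence:
  1. delete 'w'  (+1)
  2. delete 'h'  (+1)
  3. substitute 'e' -> 'f'  (+1)
  4. substitute 't' -> 'a'  (+1)
  5. substitute 'h' -> 'd'  (+1)
  6. keep 'e'
  7. delete 'r'  (+1)
Edit distance = 6
Max length = max(7, 4) = 7
Similarity = 1 - 6/7
= 0.1429


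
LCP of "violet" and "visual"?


Word 1: "violet"
Word 2: "visual"
Comparing from start:
  Pos 0: 'v' == 'v'
  Pos 1: 'i' == 'i'
  Pos 2: 'o' != 's' (stop)
LCP = "vi" (length 2)


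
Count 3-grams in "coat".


Word: "coat" (length 4)
Number of 3-grams = length - 3 + 1 = 4 - 3 + 1
= 2


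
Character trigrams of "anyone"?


Word: "anyone" (length 6)
Number of trigrams = 6 - 3 + 1 = 4
  Position 0: "any"
  Position 1: "nyo"
  Position 2: "yon"
  Position 3: "one"
Trigrams = "any", "nyo", "yon", "one"


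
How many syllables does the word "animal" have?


Word: "animal"
Syllable breakdown: an / i / mal
Counting: 3 parts
= 3 syllables


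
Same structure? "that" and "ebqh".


Pattern of "that": [0, 1, 2, 0]
Pattern of "ebqh": [0, 1, 2, 3]
Patterns do not match
Same pattern = No


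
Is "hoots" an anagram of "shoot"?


Word 1: "shoot" → sorted: hoost
Word 2: "hoots" → sorted: hoost
Same letters? hoost == hoost
Anagram = Yes


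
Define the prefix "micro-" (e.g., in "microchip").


Prefix: micro-
As in: microchip -> micro- + chip
Meaning = small


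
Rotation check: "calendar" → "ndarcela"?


Word: "calendar", Candidate: "ndarcela"
Method: check if candidate is substring of word+word
"calendarcalendar" contains "ndarcela"? No
Is rotation = No


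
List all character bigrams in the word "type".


Word: "type" (length 4)
Number of bigrams = 4 - 2 + 1 = 3
  Position 0: "ty"
  Position 1: "yp"
  Position 2: "pe"
Bigrams = "ty", "yp", "pe"


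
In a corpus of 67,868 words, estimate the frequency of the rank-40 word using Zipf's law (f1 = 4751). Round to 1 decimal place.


Zipf's law: f(r) = f(1) / r
f(1) = 4751
f(40) = 4751 / 40
= 118.8 occurrences


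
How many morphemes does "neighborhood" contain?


Word: "neighborhood"
Morphemes: neighbor + -hood
Each morpheme carries meaning
= 2 morphemes


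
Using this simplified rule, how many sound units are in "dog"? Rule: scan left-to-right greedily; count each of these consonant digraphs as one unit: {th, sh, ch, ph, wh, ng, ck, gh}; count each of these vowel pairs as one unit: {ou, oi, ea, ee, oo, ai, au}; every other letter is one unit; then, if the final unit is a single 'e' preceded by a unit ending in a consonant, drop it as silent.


Word: "dog" (3 letters)
Left-to-right scan:
  1. 'd' (letter)
  2. 'o' (letter)
  3. 'g' (letter)
Units from scan: 3
Sound units = 3 units


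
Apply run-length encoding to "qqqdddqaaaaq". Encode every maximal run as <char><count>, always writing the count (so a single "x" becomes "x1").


String: "qqqdddqaaaaq"
Scanning for consecutive runs:
  'q' x 3
  'd' x 3
  'q' x 1
  'a' x 4
  'q' x 1
RLE = "q3d3q1a4q1"


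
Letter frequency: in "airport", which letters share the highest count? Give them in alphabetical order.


Word: "airport"
Letter counts:
  'a': 1
  'i': 1
  'o': 1
  'p': 1
  'r': 2
  't': 1
Maximum count = 2
Most frequent = 'r' (2 times each)


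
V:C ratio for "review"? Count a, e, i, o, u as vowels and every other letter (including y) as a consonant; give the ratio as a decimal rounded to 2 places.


Word: "review"
Vowels (a,e,i,o,u): 3
Consonants: 3
Ratio = 3/3
= 1.00


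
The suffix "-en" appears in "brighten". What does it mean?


Suffix: -en
Example: brighten (bright + -en)
Meaning = to make / become


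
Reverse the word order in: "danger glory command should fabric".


Original: "danger glory command should fabric"
Words (1..n): danger | glory | command | should | fabric
Reversed (n..1): fabric | should | command | glory | danger
Result = "fabric should command glory danger"


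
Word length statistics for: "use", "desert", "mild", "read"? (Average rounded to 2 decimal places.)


Lengths: "use"=3, "desert"=6, "mild"=4, "read"=4
Sum = 17, Count = 4
Average = 17/4 = 4.25
= avg=4.25, min=3, max=6


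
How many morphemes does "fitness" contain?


Word: "fitness"
Morphemes: fit / -ness
Each morpheme carries meaning
= 2 morphemes


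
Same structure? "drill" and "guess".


Pattern of "drill": [0, 1, 2, 3, 3]
Pattern of "guess": [0, 1, 2, 3, 3]
Patterns match
Same pattern = Yes


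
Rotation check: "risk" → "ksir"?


Word: "risk", Candidate: "ksir"
Method: check if candidate is substring of word+word
"riskrisk" contains "ksir"? No
Is rotation = No


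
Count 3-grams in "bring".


Word: "bring" (length 5)
Number of 3-grams = length - 3 + 1 = 5 - 3 + 1
= 3


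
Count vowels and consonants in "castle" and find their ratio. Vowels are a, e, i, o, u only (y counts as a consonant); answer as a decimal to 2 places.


Word: "castle"
Vowels (a,e,i,o,u): 2
Consonants: 4
Ratio = 2/4
= 0.50


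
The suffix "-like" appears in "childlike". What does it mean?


Suffix: -like
As in: childlike -> child + -like
Meaning = resembling


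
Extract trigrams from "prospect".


Word: "prospect" (length 8)
Number of trigrams = 8 - 3 + 1 = 6
  Position 0: "pro"
  Position 1: "ros"
  Position 2: "osp"
  Position 3: "spe"
  Position 4: "pec"
  Position 5: "ect"
Trigrams = "pro", "ros", "osp", "spe", "pec", "ect"


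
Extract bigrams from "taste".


Word: "taste" (length 5)
Number of bigrams = 5 - 2 + 1 = 4
  Position 0: "ta"
  Position 1: "as"
  Position 2: "st"
  Position 3: "te"
Bigrams = "ta", "as", "st", "te"


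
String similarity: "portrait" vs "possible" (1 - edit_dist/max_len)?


Word 1: "portrait" (length 8)
Word 2: "possible" (length 8)
One optimal edit sequence:
  1. keep 'p'
  2. keep 'o'
  3. substitute 'r' -> 's'  (+1)
  4. substitute 't' -> 's'  (+1)
  5. substitute 'r' -> 'i'  (+1)
  6. substitute 'a' -> 'b'  (+1)
  7. substitute 'i' -> 'l'  (+1)
  8. substitute 't' -> 'e'  (+1)
Edit distance = 6
Max length = max(8, 8) = 8
Similarity = 1 - 6/8
= 0.2500


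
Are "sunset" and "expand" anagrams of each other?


Word 1: "sunset" → sorted: ensstu
Word 2: "expand" → sorted: adenpx
Same letters? ensstu != adenpx
Anagram = No


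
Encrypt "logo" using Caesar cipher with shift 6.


Word: "logo"
Shift: 6
Each letter → (letter + shift) mod 26:
  'l' (11) + 6 = 17 → 'r'
  'o' (14) + 6 = 20 → 'u'
  'g' (6) + 6 = 12 → 'm'
  'o' (14) + 6 = 20 → 'u'
Result = "rumu"


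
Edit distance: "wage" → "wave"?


Word 1: "wage" (length 4)
Word 2: "wave" (length 4)
One optimal edit sequence (insert/delete/substitute each cost 1):
  1. keep 'w'
  2. keep 'a'
  3. substitute 'g' -> 'v'  (+1)
  4. keep 'e'
Total edit operations: 1
Edit distance = 1


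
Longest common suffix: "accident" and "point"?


Word 1: "accident"
Word 2: "point"
Comparing from end:
  Pos -1: 't' == 't'
  Pos -2: 'n' == 'n'
  Pos -3: 'e' != 'i' (stop)
LCS = "nt" (length 2)


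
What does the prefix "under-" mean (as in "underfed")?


Prefix: under-
Example: underfed = under- + fed
Meaning = insufficient


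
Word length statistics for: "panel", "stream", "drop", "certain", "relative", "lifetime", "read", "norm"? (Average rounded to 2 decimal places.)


Lengths: "panel"=5, "stream"=6, "drop"=4, "certain"=7, "relative"=8, "lifetime"=8, "read"=4, "norm"=4
Sum = 46, Count = 8
Average = 46/8 = 5.75
= avg=5.75, min=4, max=8


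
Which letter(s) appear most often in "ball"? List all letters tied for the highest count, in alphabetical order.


Word: "ball"
Letter counts:
  'a': 1
  'b': 1
  'l': 2
Maximum count = 2
Most frequent = 'l' (2 times each)


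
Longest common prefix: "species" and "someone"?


Word 1: "species"
Word 2: "someone"
Comparing from start:
  Pos 0: 's' == 's'
  Pos 1: 'p' != 'o' (stop)
LCP = "s" (length 1)


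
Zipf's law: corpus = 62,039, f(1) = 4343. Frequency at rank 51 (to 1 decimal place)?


Zipf's law: f(r) = f(1) / r
f(1) = 4343
f(51) = 4343 / 51
= 85.2 occurrences
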